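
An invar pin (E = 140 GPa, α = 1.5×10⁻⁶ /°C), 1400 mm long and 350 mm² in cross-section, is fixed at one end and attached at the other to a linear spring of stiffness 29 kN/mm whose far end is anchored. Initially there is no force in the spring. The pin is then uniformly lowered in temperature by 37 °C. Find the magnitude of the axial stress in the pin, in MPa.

Free thermal contraction: δ_free = αΔT L = 1.5×10⁻⁶ × 37 × 1400 = 0.0777 mm.
Let P be the tensile force in the spring. The pin extends elastically by PL/(AE) and the spring stretches by P/k; together these equal δ_free.
So P = δ_free / [L/(AE) + 1/k] = 0.0777 / [ 1400/(350×140×10³) + 1/(29×10³) ].
P = 0.0777 / 6.305×10⁻⁵ = 1232 N.
σ = P/A = 1232/350 = 3.521 MPa.

σ ≈ 3.52 MPa (tensile)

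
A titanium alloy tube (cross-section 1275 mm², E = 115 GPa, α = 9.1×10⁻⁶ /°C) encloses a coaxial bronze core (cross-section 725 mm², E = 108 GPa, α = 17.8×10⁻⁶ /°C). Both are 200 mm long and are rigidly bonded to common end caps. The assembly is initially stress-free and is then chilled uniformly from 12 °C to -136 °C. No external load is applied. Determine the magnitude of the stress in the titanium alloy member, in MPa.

σ ≈ 51.5 MPa (compressive)

The bronze has the larger α, so on cooling it would change length more than the titanium alloy if both were free. The rigid plates force a common final length, so the bronze is put into tension and the titanium alloy into compression, with equal and opposite forces P (no external load).
Compatibility of the two members (thermal + elastic change equal): (α₁ − α₂)ΔT = P·[1/(A₁E₁) + 1/(A₂E₂)].
|α₁ − α₂|·ΔT = 8.7×10⁻⁶ × 148 = 0.001288.
1/(A₁E₁) + 1/(A₂E₂) = 1/(1275×115×10³) + 1/(725×108×10³) = 1.959×10⁻⁸ N⁻¹.
P = 0.001288 / 1.959×10⁻⁸ = 65720 N = 65.72 kN.
σ_{titanium alloy} = P/A₁ = 65720/1275 = 51.55 MPa, compressive.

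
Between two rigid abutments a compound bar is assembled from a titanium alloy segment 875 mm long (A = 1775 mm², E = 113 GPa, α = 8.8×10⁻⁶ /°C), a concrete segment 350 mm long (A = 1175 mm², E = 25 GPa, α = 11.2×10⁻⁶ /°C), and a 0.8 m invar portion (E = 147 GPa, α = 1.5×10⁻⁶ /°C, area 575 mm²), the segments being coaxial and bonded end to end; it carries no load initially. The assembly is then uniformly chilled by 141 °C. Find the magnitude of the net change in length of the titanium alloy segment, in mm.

|ΔL| ≈ 0.779 mm

With the walls removed the bar would change length by δ_free = Σ αᵢΔT Lᵢ = 8.8×10⁻⁶×141×875 + 11.2×10⁻⁶×141×350 + 1.5×10⁻⁶×141×800 = 1.808 mm.
Since the ends are fixed, an axial force P builds up, equal in every segment, with P · Σ Lᵢ/(AᵢEᵢ) = δ_free.
The series flexibility is Σ Lᵢ/(AᵢEᵢ) = 875/(1775×113×10³) + 350/(1175×25×10³) + 800/(575×147×10³) = 2.574×10⁻⁵ mm/N.
P = 1.808 / 2.574×10⁻⁵ = 70220 N = 70.22 kN, tensile.
For the titanium alloy segment, free thermal change = 8.8×10⁻⁶×141×875 = 1.086 mm and elastic change from P = 70220×875/(1775×113×10³) = 0.3063 mm; these oppose, so the net change is 0.779 mm (segment shortens).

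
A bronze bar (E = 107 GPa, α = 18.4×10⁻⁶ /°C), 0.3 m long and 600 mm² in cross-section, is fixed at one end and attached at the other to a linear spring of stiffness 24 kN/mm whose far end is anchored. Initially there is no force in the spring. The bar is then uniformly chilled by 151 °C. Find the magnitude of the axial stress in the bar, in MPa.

If the spring were absent the bar would shorten by αΔT L = 18.4×10⁻⁶ × 151 × 300 = 0.8335 mm.
Let P be the tensile force in the spring. The bar extends elastically by PL/(AE) and the spring stretches by P/k; together these equal δ_free.
So P = δ_free / [L/(AE) + 1/k] = 0.8335 / [ 300/(600×107×10³) + 1/(24×10³) ].
P = 0.8335 / 4.634×10⁻⁵ = 17990 N.
σ = P/A = 17990/600 = 29.98 MPa.

σ ≈ 30 MPa (tensile)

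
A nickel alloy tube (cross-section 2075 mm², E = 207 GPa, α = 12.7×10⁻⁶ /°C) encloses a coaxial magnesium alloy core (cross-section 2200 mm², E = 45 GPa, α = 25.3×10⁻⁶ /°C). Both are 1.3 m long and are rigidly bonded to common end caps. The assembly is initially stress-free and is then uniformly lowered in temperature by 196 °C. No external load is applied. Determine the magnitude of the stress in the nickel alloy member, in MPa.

σ ≈ 95.8 MPa (compressive)

Equilibrium of a rigid end plate with no external load gives equal and opposite internal forces ±P in the two members. Since α_{magnesium alloy} > α_{nickel alloy}, cooling drives the magnesium alloy into tension and the nickel alloy into compression.
Equating the net (thermal + elastic) strains gives |α₁ − α₂|·ΔT = P·[1/(A₁E₁) + 1/(A₂E₂)].
|α₁ − α₂|·ΔT = 12.6×10⁻⁶ × 196 = 0.00247.
1/(A₁E₁) + 1/(A₂E₂) = 1/(2075×207×10³) + 1/(2200×45×10³) = 1.243×10⁻⁸ N⁻¹.
So P = 0.00247 / 1.243×10⁻⁸ = 198.7 kN.
σ_{nickel alloy} = P/A₁ = 198700/2075 = 95.76 MPa, compressive.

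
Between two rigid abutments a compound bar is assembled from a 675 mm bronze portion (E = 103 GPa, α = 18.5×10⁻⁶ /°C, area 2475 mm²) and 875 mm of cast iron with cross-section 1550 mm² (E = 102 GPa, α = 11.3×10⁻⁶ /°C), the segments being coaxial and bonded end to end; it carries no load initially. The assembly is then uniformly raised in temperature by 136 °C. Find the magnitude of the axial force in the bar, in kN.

P ≈ 372 kN (compressive)

With the walls removed the bar would change length by δ_free = Σ αᵢΔT Lᵢ = 18.5×10⁻⁶×136×675 + 11.3×10⁻⁶×136×875 = 3.043 mm.
The rigid supports impose zero overall length change; the single axial force P common to all segments must satisfy P Σ Lᵢ/(AᵢEᵢ) = δ_free.
The series flexibility is Σ Lᵢ/(AᵢEᵢ) = 675/(2475×103×10³) + 875/(1550×102×10³) = 8.182×10⁻⁶ mm/N.
So P = 3.043 / 8.182×10⁻⁶ = 371.9 kN, compressive.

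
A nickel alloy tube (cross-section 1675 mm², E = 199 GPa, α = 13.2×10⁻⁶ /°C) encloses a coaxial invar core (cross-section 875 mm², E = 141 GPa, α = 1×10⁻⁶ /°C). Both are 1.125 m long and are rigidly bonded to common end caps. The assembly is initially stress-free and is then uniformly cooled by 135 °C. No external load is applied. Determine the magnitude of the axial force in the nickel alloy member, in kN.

P ≈ 148 kN (tensile in the nickel alloy)

The nickel alloy has the larger α, so on cooling it would change length more than the invar if both were free. The rigid plates force a common final length, so the nickel alloy is put into tension and the invar into compression, with equal and opposite forces P (no external load).
Compatibility of the two members (thermal + elastic change equal): (α₁ − α₂)ΔT = P·[1/(A₁E₁) + 1/(A₂E₂)].
|α₁ − α₂|·ΔT = 12.2×10⁻⁶ × 135 = 0.001647.
1/(A₁E₁) + 1/(A₂E₂) = 1/(1675×199×10³) + 1/(875×141×10³) = 1.111×10⁻⁸ N⁻¹.
So P = 0.001647 / 1.111×10⁻⁸ = 148.3 kN.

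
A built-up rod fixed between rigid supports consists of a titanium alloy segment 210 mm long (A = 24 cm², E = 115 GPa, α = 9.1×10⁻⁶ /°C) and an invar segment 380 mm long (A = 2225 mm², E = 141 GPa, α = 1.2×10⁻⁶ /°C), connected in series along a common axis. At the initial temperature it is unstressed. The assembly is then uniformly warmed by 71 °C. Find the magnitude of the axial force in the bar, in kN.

P ≈ 85.2 kN (compressive)

With the walls removed the bar would change length by δ_free = Σ αᵢΔT Lᵢ = 9.1×10⁻⁶×71×210 + 1.2×10⁻⁶×71×380 = 0.1681 mm.
Since the ends are fixed, an axial force P builds up, equal in every segment, with P · Σ Lᵢ/(AᵢEᵢ) = δ_free.
The series flexibility is Σ Lᵢ/(AᵢEᵢ) = 210/(2400×115×10³) + 380/(2225×141×10³) = 1.972×10⁻⁶ mm/N.
P = 0.1681 / 1.972×10⁻⁶ = 85220 N = 85.22 kN, compressive.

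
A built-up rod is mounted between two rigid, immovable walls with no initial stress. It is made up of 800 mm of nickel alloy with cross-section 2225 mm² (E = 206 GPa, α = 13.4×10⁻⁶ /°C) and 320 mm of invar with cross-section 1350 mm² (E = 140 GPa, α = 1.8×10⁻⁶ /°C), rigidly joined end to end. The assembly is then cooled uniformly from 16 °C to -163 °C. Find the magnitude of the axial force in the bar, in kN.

P ≈ 588 kN (tensile)

With the walls removed the bar would change length by δ_free = Σ αᵢΔT Lᵢ = 13.4×10⁻⁶×179×800 + 1.8×10⁻⁶×179×320 = 2.022 mm.
The walls prevent any net length change, so an axial force P (same in every segment) develops. Compatibility: P · Σ Lᵢ/(AᵢEᵢ) = δ_free.
The series flexibility is Σ Lᵢ/(AᵢEᵢ) = 800/(2225×206×10³) + 320/(1350×140×10³) = 3.439×10⁻⁶ mm/N.
So P = 2.022 / 3.439×10⁻⁶ = 588 kN, tensile.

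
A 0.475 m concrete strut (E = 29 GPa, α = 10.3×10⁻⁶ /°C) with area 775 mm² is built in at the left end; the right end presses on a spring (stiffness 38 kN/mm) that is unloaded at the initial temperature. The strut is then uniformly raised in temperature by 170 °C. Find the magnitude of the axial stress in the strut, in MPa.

σ ≈ 22.6 MPa (compressive)

Free thermal expansion: δ_free = αΔT L = 10.3×10⁻⁶ × 170 × 475 = 0.8317 mm.
With a force P in the spring, the elastic change of the strut is PL/(AE) and that of the spring is P/k; compatibility requires their sum to equal δ_free.
So P = δ_free / [L/(AE) + 1/k] = 0.8317 / [ 475/(775×29×10³) + 1/(38×10³) ].
P = 0.8317 / 4.745×10⁻⁵ = 17530 N.
σ = P/A = 17530/775 = 22.62 MPa.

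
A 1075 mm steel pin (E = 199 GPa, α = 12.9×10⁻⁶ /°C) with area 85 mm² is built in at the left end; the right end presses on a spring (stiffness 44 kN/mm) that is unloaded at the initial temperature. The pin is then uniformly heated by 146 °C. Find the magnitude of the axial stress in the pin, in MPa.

σ ≈ 276 MPa (compressive)

The unrestrained thermal change is αΔT L = 12.9×10⁻⁶ × 146 × 1075 = 2.025 mm.
Let P be the compressive force at the spring. The pin shortens elastically by PL/(AE) and the spring compresses by P/k; together these equal δ_free.
P [ L/(AE) + 1/k ] = δ_free → P [ 1075/(85×199×10³) + 1/(44×10³) ] = 2.025.
P = 2.025 / 8.628×10⁻⁵ = 23470 N.
σ = P/A = 23470/85 = 276.1 MPa.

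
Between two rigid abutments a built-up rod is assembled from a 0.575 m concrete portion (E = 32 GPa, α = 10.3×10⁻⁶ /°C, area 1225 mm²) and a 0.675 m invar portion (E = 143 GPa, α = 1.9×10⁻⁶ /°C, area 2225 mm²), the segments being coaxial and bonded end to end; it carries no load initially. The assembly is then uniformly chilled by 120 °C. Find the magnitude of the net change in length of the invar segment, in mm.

Free thermal contraction of the whole bar: Σ αᵢΔT Lᵢ = 10.3×10⁻⁶×120×575 + 1.9×10⁻⁶×120×675 = 0.8646 mm.
Since the ends are fixed, an axial force P builds up, equal in every segment, with P · Σ Lᵢ/(AᵢEᵢ) = δ_free.
Σ Lᵢ/(AᵢEᵢ) = 575/(1225×32×10³) + 675/(2225×143×10³) = 1.679×10⁻⁵ mm/N.
So P = 0.8646 / 1.679×10⁻⁵ = 51.5 kN, tensile.
For the invar segment, free thermal change = 1.9×10⁻⁶×120×675 = 0.1539 mm and elastic change from P = 51500×675/(2225×143×10³) = 0.1092 mm; these oppose, so the net change is 0.0447 mm (segment shortens).

|ΔL| ≈ 0.0447 mm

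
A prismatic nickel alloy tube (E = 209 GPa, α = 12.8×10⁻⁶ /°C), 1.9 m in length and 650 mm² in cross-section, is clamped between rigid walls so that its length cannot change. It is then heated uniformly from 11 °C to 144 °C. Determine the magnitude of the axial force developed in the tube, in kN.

P ≈ 231 kN (compressive)

Full restraint means ε = 0, so the stress is σ = EαΔT = 209×10³ × 12.8×10⁻⁶ × 133 = 355.8 MPa.
Then P = σA = 355.8 × 650 mm² = 231.3 kN, compressive.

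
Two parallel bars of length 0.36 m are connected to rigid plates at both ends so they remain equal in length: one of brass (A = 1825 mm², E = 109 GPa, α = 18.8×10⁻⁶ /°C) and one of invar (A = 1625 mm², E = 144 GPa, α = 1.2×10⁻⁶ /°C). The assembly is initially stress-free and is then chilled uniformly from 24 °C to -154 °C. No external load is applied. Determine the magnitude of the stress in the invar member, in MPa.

σ ≈ 207 MPa (compressive)

Equilibrium of a rigid end plate with no external load gives equal and opposite internal forces ±P in the two members. Since α_{brass} > α_{invar}, cooling drives the brass into tension and the invar into compression.
Equating the net (thermal + elastic) strains gives |α₁ − α₂|·ΔT = P·[1/(A₁E₁) + 1/(A₂E₂)].
|α₁ − α₂|·ΔT = 17.6×10⁻⁶ × 178 = 0.003133.
1/(A₁E₁) + 1/(A₂E₂) = 1/(1825×109×10³) + 1/(1625×144×10³) = 9.301×10⁻⁹ N⁻¹.
P = 0.003133 / 9.301×10⁻⁹ = 336800 N = 336.8 kN.
σ_{invar} = P/A₂ = 336800/1625 = 207.3 MPa, compressive.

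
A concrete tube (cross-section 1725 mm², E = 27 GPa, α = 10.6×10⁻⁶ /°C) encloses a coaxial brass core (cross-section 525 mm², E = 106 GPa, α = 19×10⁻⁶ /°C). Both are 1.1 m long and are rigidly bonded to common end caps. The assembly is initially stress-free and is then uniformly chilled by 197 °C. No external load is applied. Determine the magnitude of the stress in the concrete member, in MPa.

The brass has the larger α, so on cooling it would change length more than the concrete if both were free. The rigid plates force a common final length, so the brass is put into tension and the concrete into compression, with equal and opposite forces P (no external load).
Compatibility of the two members (thermal + elastic change equal): (α₁ − α₂)ΔT = P·[1/(A₁E₁) + 1/(A₂E₂)].
|α₁ − α₂|·ΔT = 8.4×10⁻⁶ × 197 = 0.001655.
1/(A₁E₁) + 1/(A₂E₂) = 1/(1725×27×10³) + 1/(525×106×10³) = 3.944×10⁻⁸ N⁻¹.
P = 0.001655 / 3.944×10⁻⁸ = 41960 N = 41.96 kN.
σ_{concrete} = P/A₁ = 41960/1725 = 24.32 MPa, compressive.

σ ≈ 24.3 MPa (compressive)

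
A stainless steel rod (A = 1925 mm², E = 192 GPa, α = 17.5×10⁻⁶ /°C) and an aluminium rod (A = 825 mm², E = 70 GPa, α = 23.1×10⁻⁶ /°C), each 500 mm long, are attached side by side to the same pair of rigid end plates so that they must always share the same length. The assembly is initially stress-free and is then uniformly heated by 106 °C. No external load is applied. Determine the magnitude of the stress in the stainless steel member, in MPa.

Both members must finish at the same length. With the larger α, the aluminium tends to over-expand; the plates restrain it, putting the aluminium in compression and the stainless steel in tension. With no external load the two internal forces are equal and opposite, magnitude P.
Compatibility of the two members (thermal + elastic change equal): (α₁ − α₂)ΔT = P·[1/(A₁E₁) + 1/(A₂E₂)].
|α₁ − α₂|·ΔT = 5.6×10⁻⁶ × 106 = 0.0005936.
1/(A₁E₁) + 1/(A₂E₂) = 1/(1925×192×10³) + 1/(825×70×10³) = 2.002×10⁻⁸ N⁻¹.
So P = 0.0005936 / 2.002×10⁻⁸ = 29.65 kN.
σ_{stainless steel} = P/A₁ = 29650/1925 = 15.4 MPa, tensile.

σ ≈ 15.4 MPa (tensile)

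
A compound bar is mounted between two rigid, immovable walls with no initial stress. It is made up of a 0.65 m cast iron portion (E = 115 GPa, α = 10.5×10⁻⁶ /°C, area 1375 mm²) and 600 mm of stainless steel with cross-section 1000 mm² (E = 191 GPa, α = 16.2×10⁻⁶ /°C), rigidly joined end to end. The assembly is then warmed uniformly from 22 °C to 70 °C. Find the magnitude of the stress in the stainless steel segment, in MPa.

If the supports were absent, the total length change would be Σ αᵢΔT Lᵢ = 10.5×10⁻⁶×48×650 + 16.2×10⁻⁶×48×600 = 0.7942 mm.
The rigid supports impose zero overall length change; the single axial force P common to all segments must satisfy P Σ Lᵢ/(AᵢEᵢ) = δ_free.
Σ Lᵢ/(AᵢEᵢ) = 650/(1375×115×10³) + 600/(1000×191×10³) = 7.252×10⁻⁶ mm/N.
So P = 0.7942 / 7.252×10⁻⁶ = 109.5 kN, compressive.
σ_{stainless steel} = P / A = 109500 / 1000 = 109.5 MPa.

σ ≈ 110 MPa (compressive)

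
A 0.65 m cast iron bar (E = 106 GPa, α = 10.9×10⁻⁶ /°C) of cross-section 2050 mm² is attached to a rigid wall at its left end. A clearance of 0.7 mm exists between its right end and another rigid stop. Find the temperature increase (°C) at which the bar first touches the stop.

ΔT ≈ 98.8 °C

Contact occurs when the free expansion equals the gap: αΔT L = 0.7 mm.
ΔT = 0.7 / (10.9×10⁻⁶ × 650) = 98.8 °C.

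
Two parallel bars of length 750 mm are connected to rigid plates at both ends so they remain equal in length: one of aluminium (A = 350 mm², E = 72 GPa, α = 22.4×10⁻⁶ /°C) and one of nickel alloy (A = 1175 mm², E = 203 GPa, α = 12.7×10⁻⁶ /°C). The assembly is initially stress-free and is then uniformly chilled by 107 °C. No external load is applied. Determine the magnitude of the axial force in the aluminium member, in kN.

Equilibrium of a rigid end plate with no external load gives equal and opposite internal forces ±P in the two members. Since α_{aluminium} > α_{nickel alloy}, cooling drives the aluminium into tension and the nickel alloy into compression.
Equating the net (thermal + elastic) strains gives |α₁ − α₂|·ΔT = P·[1/(A₁E₁) + 1/(A₂E₂)].
|α₁ − α₂|·ΔT = 9.7×10⁻⁶ × 107 = 0.001038.
1/(A₁E₁) + 1/(A₂E₂) = 1/(350×72×10³) + 1/(1175×203×10³) = 4.387×10⁻⁸ N⁻¹.
So P = 0.001038 / 4.387×10⁻⁸ = 23.66 kN.

P ≈ 23.7 kN (tensile in the aluminium)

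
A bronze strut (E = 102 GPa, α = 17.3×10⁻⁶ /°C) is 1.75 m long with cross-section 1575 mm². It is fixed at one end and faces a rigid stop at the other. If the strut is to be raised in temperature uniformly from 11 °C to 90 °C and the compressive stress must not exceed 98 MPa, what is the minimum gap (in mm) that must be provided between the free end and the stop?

g ≈ 0.71 mm

Free expansion if unrestrained: δ_free = αΔT L = 17.3×10⁻⁶ × 79 × 1750 = 2.392 mm.
At the allowable stress the elastic shortening the wall may impose is σL/E = 98 × 1750 / (102×10³) = 1.681 mm.
The gap must absorb the remainder: g_min = 2.392 − 1.681 = 0.7104 mm.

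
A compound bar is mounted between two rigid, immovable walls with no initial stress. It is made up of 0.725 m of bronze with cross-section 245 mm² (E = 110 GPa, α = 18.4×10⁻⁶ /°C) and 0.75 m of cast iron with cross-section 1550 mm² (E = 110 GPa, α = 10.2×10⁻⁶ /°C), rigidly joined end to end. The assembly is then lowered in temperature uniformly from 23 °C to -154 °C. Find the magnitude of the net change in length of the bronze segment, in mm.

Free thermal contraction of the whole bar: Σ αᵢΔT Lᵢ = 18.4×10⁻⁶×177×725 + 10.2×10⁻⁶×177×750 = 3.715 mm.
The walls prevent any net length change, so an axial force P (same in every segment) develops. Compatibility: P · Σ Lᵢ/(AᵢEᵢ) = δ_free.
The series flexibility is Σ Lᵢ/(AᵢEᵢ) = 725/(245×110×10³) + 750/(1550×110×10³) = 3.13×10⁻⁵ mm/N.
Hence P = δ_free / Σ(L/AE) = 3.715/3.13×10⁻⁵ = 118.7 kN (tensile).
For the bronze segment, free thermal change = 18.4×10⁻⁶×177×725 = 2.361 mm and elastic change from P = 118700×725/(245×110×10³) = 3.193 mm; these oppose, so the net change is 0.832 mm (segment lengthens).

|ΔL| ≈ 0.832 mm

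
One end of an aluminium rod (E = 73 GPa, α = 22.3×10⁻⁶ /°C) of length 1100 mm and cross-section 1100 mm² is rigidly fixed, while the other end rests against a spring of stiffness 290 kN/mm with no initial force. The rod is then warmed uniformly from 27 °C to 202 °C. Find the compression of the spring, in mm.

δ ≈ 0.863 mm

The unrestrained thermal change is αΔT L = 22.3×10⁻⁶ × 175 × 1100 = 4.293 mm.
Let P be the compressive force at the spring. The rod shortens elastically by PL/(AE) and the spring compresses by P/k; together these equal δ_free.
So P = δ_free / [L/(AE) + 1/k] = 4.293 / [ 1100/(1100×73×10³) + 1/(290×10³) ].
P = 4.293 / 1.715×10⁻⁵ = 250400 N.
Spring compression = P/k = 250400/(290×10³) = 0.8633 mm.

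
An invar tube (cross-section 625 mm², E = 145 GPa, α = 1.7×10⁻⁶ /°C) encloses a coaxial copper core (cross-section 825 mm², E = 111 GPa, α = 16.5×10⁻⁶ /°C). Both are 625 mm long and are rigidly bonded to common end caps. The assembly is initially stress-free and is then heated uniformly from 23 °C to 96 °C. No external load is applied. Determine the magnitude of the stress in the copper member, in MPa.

σ ≈ 59.6 MPa (compressive)

Both members must finish at the same length. With the larger α, the copper tends to over-expand; the plates restrain it, putting the copper in compression and the invar in tension. With no external load the two internal forces are equal and opposite, magnitude P.
Equating the net (thermal + elastic) strains gives |α₁ − α₂|·ΔT = P·[1/(A₁E₁) + 1/(A₂E₂)].
|α₁ − α₂|·ΔT = 14.8×10⁻⁶ × 73 = 0.00108.
1/(A₁E₁) + 1/(A₂E₂) = 1/(625×145×10³) + 1/(825×111×10³) = 2.195×10⁻⁸ N⁻¹.
P = 0.00108 / 2.195×10⁻⁸ = 49210 N = 49.21 kN.
σ_{copper} = P/A₂ = 49210/825 = 59.65 MPa, compressive.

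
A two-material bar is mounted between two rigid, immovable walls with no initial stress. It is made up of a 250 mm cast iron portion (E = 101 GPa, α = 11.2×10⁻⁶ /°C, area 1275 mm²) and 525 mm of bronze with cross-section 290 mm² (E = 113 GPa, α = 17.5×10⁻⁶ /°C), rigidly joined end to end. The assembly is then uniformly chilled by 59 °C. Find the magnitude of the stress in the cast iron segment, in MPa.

If the supports were absent, the total length change would be Σ αᵢΔT Lᵢ = 11.2×10⁻⁶×59×250 + 17.5×10⁻⁶×59×525 = 0.7073 mm.
The rigid supports impose zero overall length change; the single axial force P common to all segments must satisfy P Σ Lᵢ/(AᵢEᵢ) = δ_free.
The series flexibility is Σ Lᵢ/(AᵢEᵢ) = 250/(1275×101×10³) + 525/(290×113×10³) = 1.796×10⁻⁵ mm/N.
So P = 0.7073 / 1.796×10⁻⁵ = 39.38 kN, tensile.
σ_{cast iron} = P / A = 39380 / 1275 = 30.88 MPa.

σ ≈ 30.9 MPa (tensile)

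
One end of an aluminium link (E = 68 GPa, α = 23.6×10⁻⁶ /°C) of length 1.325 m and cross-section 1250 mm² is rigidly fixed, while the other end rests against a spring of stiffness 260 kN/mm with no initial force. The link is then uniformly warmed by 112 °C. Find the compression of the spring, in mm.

δ ≈ 0.693 mm

Free thermal expansion: δ_free = αΔT L = 23.6×10⁻⁶ × 112 × 1325 = 3.502 mm.
Let P be the compressive force at the spring. The link shortens elastically by PL/(AE) and the spring compresses by P/k; together these equal δ_free.
P [ L/(AE) + 1/k ] = δ_free → P [ 1325/(1250×68×10³) + 1/(260×10³) ] = 3.502.
P = 3.502 / 1.943×10⁻⁵ = 180200 N.
Spring compression = P/k = 180200/(260×10³) = 0.6931 mm.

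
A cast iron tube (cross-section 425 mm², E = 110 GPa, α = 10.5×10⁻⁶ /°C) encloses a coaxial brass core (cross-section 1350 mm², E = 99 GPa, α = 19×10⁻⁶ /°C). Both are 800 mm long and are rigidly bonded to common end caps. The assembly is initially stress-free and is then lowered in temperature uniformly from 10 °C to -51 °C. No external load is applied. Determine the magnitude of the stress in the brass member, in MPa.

σ ≈ 13.3 MPa (tensile)

The brass has the larger α, so on cooling it would change length more than the cast iron if both were free. The rigid plates force a common final length, so the brass is put into tension and the cast iron into compression, with equal and opposite forces P (no external load).
Setting the final lengths equal and cancelling L: (α₁ − α₂)ΔT = P/(A₁E₁) + P/(A₂E₂).
|α₁ − α₂|·ΔT = 8.5×10⁻⁶ × 61 = 0.0005185.
1/(A₁E₁) + 1/(A₂E₂) = 1/(425×110×10³) + 1/(1350×99×10³) = 2.887×10⁻⁸ N⁻¹.
P = 0.0005185 / 2.887×10⁻⁸ = 17960 N = 17.96 kN.
σ_{brass} = P/A₂ = 17960/1350 = 13.3 MPa, tensile.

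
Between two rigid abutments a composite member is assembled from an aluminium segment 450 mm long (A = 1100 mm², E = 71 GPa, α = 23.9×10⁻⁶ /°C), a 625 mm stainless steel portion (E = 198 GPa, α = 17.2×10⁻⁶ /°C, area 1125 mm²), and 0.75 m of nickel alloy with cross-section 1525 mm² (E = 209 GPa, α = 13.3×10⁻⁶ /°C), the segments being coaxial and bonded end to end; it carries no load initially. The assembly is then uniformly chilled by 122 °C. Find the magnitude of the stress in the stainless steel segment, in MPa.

With the walls removed the bar would change length by δ_free = Σ αᵢΔT Lᵢ = 23.9×10⁻⁶×122×450 + 17.2×10⁻⁶×122×625 + 13.3×10⁻⁶×122×750 = 3.841 mm.
The rigid supports impose zero overall length change; the single axial force P common to all segments must satisfy P Σ Lᵢ/(AᵢEᵢ) = δ_free.
The series flexibility is Σ Lᵢ/(AᵢEᵢ) = 450/(1100×71×10³) + 625/(1125×198×10³) + 750/(1525×209×10³) = 1.092×10⁻⁵ mm/N.
Hence P = δ_free / Σ(L/AE) = 3.841/1.092×10⁻⁵ = 351.7 kN (tensile).
σ_{stainless steel} = P / A = 351700 / 1125 = 312.6 MPa.

σ ≈ 313 MPa (tensile)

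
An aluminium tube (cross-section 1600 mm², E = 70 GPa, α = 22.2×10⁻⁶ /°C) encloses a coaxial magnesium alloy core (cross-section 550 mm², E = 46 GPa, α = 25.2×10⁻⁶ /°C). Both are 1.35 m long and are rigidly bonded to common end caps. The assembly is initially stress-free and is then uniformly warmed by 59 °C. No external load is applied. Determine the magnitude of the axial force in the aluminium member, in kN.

P ≈ 3.65 kN (tensile in the aluminium)

Equilibrium of a rigid end plate with no external load gives equal and opposite internal forces ±P in the two members. Since α_{magnesium alloy} > α_{aluminium}, heating drives the magnesium alloy into compression and the aluminium into tension.
Setting the final lengths equal and cancelling L: (α₁ − α₂)ΔT = P/(A₁E₁) + P/(A₂E₂).
|α₁ − α₂|·ΔT = 3×10⁻⁶ × 59 = 0.000177.
1/(A₁E₁) + 1/(A₂E₂) = 1/(1600×70×10³) + 1/(550×46×10³) = 4.845×10⁻⁸ N⁻¹.
P = 0.000177 / 4.845×10⁻⁸ = 3653 N = 3.653 kN.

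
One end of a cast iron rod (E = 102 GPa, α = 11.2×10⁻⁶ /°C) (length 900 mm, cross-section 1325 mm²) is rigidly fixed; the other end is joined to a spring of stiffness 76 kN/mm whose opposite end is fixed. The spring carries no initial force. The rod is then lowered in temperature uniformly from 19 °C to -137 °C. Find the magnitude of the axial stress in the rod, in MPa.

If the spring were absent the rod would shorten by αΔT L = 11.2×10⁻⁶ × 156 × 900 = 1.572 mm.
With a force P in the spring, the elastic change of the rod is PL/(AE) and that of the spring is P/k; compatibility requires their sum to equal δ_free.
P [ L/(AE) + 1/k ] = δ_free → P [ 900/(1325×102×10³) + 1/(76×10³) ] = 1.572.
P = 1.572 / 1.982×10⁻⁵ = 79350 N.
σ = P/A = 79350/1325 = 59.89 MPa.

σ ≈ 59.9 MPa (tensile)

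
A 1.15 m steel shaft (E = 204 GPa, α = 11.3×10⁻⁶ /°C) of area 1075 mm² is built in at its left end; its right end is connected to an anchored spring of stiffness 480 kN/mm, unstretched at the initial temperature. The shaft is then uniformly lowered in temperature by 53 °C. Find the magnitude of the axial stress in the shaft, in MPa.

σ ≈ 87.4 MPa (tensile)

The unrestrained thermal change is αΔT L = 11.3×10⁻⁶ × 53 × 1150 = 0.6887 mm.
Let P be the tensile force in the spring. The shaft extends elastically by PL/(AE) and the spring stretches by P/k; together these equal δ_free.
P [ L/(AE) + 1/k ] = δ_free → P [ 1150/(1075×204×10³) + 1/(480×10³) ] = 0.6887.
P = 0.6887 / 7.327×10⁻⁶ = 94000 N.
σ = P/A = 94000/1075 = 87.44 MPa.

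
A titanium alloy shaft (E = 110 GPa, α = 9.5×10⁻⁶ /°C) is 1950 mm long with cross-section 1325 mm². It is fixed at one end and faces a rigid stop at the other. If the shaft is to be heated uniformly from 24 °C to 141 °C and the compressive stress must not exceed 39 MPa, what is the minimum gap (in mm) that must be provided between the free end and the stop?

g ≈ 1.48 mm

Free expansion if unrestrained: δ_free = αΔT L = 9.5×10⁻⁶ × 117 × 1950 = 2.167 mm.
A stress of 39 MPa corresponds to the wall pushing the shaft back by σL/E = 39×1950/(110×10³) = 0.6914 mm.
The gap must absorb the remainder: g_min = 2.167 − 0.6914 = 1.476 mm.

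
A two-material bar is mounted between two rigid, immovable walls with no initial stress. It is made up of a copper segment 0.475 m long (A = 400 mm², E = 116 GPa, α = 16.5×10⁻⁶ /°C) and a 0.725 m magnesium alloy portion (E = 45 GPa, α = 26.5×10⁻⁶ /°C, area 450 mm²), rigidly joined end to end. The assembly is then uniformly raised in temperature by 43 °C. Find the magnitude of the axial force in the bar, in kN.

If the supports were absent, the total length change would be Σ αᵢΔT Lᵢ = 16.5×10⁻⁶×43×475 + 26.5×10⁻⁶×43×725 = 1.163 mm.
Since the ends are fixed, an axial force P builds up, equal in every segment, with P · Σ Lᵢ/(AᵢEᵢ) = δ_free.
The series flexibility is Σ Lᵢ/(AᵢEᵢ) = 475/(400×116×10³) + 725/(450×45×10³) = 4.604×10⁻⁵ mm/N.
P = 1.163 / 4.604×10⁻⁵ = 25260 N = 25.26 kN, compressive.

P ≈ 25.3 kN (compressive)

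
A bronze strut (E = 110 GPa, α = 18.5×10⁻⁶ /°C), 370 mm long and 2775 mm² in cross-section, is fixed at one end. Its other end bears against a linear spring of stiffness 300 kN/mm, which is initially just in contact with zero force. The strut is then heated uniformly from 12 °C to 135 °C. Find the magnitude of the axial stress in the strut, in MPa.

If the spring were absent the strut would lengthen by αΔT L = 18.5×10⁻⁶ × 123 × 370 = 0.8419 mm.
Let P be the compressive force at the spring. The strut shortens elastically by PL/(AE) and the spring compresses by P/k; together these equal δ_free.
So P = δ_free / [L/(AE) + 1/k] = 0.8419 / [ 370/(2775×110×10³) + 1/(300×10³) ].
P = 0.8419 / 4.545×10⁻⁶ = 185200 N.
σ = P/A = 185200/2775 = 66.75 MPa.

σ ≈ 66.7 MPa (compressive)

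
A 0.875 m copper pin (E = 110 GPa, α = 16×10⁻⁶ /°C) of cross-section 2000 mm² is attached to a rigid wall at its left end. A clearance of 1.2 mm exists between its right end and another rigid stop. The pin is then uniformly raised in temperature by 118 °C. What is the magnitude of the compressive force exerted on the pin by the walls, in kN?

P ≈ 114 kN

Free thermal elongation = αΔT L = 16×10⁻⁶ × 118 × 875 = 1.652 mm.
This exceeds the 1.2 mm gap, so the wall pushes back. The portion of expansion that must be recovered elastically is δ_free − gap = 1.652 − 1.2 = 0.452 mm.
Compatibility: PL/(AE) = 0.452 mm, so σ = P/A = E × (0.452/875) = 56.82 MPa.
P = σA = 56.82 × 2000 = 113.6 kN.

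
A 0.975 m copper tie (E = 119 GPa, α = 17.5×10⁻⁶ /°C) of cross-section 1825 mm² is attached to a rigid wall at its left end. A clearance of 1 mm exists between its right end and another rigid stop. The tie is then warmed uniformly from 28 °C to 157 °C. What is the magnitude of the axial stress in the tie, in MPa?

Free thermal elongation = αΔT L = 17.5×10⁻⁶ × 129 × 975 = 2.201 mm.
The gap closes (δ_free > 1 mm) and the wall then resists a further 2.201 − 1 = 1.201 mm of expansion.
So σ = E(δ_free − g)/L = 119×10³ × 1.201/975 = 146.6 MPa.

σ ≈ 147 MPa (compressive)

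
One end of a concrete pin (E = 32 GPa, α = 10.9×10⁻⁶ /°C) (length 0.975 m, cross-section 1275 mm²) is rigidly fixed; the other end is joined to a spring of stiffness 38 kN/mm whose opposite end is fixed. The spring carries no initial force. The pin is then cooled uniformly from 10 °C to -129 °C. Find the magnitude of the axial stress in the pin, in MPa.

σ ≈ 23.1 MPa (tensile)

If the spring were absent the pin would shorten by αΔT L = 10.9×10⁻⁶ × 139 × 975 = 1.477 mm.
Let P be the tensile force in the spring. The pin extends elastically by PL/(AE) and the spring stretches by P/k; together these equal δ_free.
So P = δ_free / [L/(AE) + 1/k] = 1.477 / [ 975/(1275×32×10³) + 1/(38×10³) ].
P = 1.477 / 5.021×10⁻⁵ = 29420 N.
σ = P/A = 29420/1275 = 23.07 MPa.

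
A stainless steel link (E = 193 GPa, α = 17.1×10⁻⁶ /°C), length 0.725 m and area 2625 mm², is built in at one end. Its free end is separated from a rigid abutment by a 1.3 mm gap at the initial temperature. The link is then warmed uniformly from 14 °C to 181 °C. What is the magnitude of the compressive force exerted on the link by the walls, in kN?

P ≈ 538 kN

Unrestrained expansion: δ_free = αΔT L = 17.1×10⁻⁶ × 167 × 725 = 2.07 mm.
After closing the 1.3 mm clearance, 2.07 − 1.3 = 0.7704 mm of expansion remains to be suppressed by the wall.
That suppressed elongation corresponds to σ = E·Δ/L = 193×10³ × 0.7704/725 = 205.1 MPa.
P = σA = 205.1 × 2625 = 538.3 kN.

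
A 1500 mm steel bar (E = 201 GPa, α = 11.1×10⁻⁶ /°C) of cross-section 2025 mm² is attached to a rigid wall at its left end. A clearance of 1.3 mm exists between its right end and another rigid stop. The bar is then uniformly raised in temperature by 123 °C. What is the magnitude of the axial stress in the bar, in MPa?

Free thermal elongation = αΔT L = 11.1×10⁻⁶ × 123 × 1500 = 2.048 mm.
The gap closes (δ_free > 1.3 mm) and the wall then resists a further 2.048 − 1.3 = 0.7479 mm of expansion.
That suppressed elongation corresponds to σ = E·Δ/L = 201×10³ × 0.7479/1500 = 100.2 MPa.

σ ≈ 100 MPa (compressive)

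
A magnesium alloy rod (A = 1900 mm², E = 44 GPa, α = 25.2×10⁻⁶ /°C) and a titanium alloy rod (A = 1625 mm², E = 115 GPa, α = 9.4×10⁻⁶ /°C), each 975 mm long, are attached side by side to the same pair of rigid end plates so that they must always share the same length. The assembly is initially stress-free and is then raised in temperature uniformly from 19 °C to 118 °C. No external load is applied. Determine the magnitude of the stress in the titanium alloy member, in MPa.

Equilibrium of a rigid end plate with no external load gives equal and opposite internal forces ±P in the two members. Since α_{magnesium alloy} > α_{titanium alloy}, heating drives the magnesium alloy into compression and the titanium alloy into tension.
Setting the final lengths equal and cancelling L: (α₁ − α₂)ΔT = P/(A₁E₁) + P/(A₂E₂).
|α₁ − α₂|·ΔT = 15.8×10⁻⁶ × 99 = 0.001564.
1/(A₁E₁) + 1/(A₂E₂) = 1/(1900×44×10³) + 1/(1625×115×10³) = 1.731×10⁻⁸ N⁻¹.
So P = 0.001564 / 1.731×10⁻⁸ = 90.35 kN.
σ_{titanium alloy} = P/A₂ = 90350/1625 = 55.6 MPa, tensile.

σ ≈ 55.6 MPa (tensile)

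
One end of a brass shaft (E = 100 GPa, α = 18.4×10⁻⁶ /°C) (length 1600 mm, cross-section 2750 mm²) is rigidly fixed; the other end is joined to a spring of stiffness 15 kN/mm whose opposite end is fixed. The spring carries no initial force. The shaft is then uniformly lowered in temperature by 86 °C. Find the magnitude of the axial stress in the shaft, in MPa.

σ ≈ 12.7 MPa (tensile)

Free thermal contraction: δ_free = αΔT L = 18.4×10⁻⁶ × 86 × 1600 = 2.532 mm.
Let P be the tensile force in the spring. The shaft extends elastically by PL/(AE) and the spring stretches by P/k; together these equal δ_free.
So P = δ_free / [L/(AE) + 1/k] = 2.532 / [ 1600/(2750×100×10³) + 1/(15×10³) ].
P = 2.532 / 7.248×10⁻⁵ = 34930 N.
σ = P/A = 34930/2750 = 12.7 MPa.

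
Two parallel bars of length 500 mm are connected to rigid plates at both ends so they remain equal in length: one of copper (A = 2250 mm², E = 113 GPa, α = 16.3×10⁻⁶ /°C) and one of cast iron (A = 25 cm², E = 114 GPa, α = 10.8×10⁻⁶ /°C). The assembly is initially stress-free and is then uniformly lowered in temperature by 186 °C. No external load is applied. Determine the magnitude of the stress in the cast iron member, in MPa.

Equilibrium of a rigid end plate with no external load gives equal and opposite internal forces ±P in the two members. Since α_{copper} > α_{cast iron}, cooling drives the copper into tension and the cast iron into compression.
Compatibility of the two members (thermal + elastic change equal): (α₁ − α₂)ΔT = P·[1/(A₁E₁) + 1/(A₂E₂)].
|α₁ − α₂|·ΔT = 5.5×10⁻⁶ × 186 = 0.001023.
1/(A₁E₁) + 1/(A₂E₂) = 1/(2250×113×10³) + 1/(2500×114×10³) = 7.442×10⁻⁹ N⁻¹.
P = 0.001023 / 7.442×10⁻⁹ = 137500 N = 137.5 kN.
σ_{cast iron} = P/A₂ = 137500/2500 = 54.99 MPa, compressive.

σ ≈ 55 MPa (compressive)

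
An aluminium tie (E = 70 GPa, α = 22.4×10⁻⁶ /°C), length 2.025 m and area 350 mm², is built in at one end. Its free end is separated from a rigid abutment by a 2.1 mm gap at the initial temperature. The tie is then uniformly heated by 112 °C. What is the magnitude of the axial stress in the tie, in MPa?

σ ≈ 103 MPa (compressive)

If the wall were absent the tie would grow by αΔT L = 22.4×10⁻⁶ × 112 × 2025 = 5.08 mm.
This exceeds the 2.1 mm gap, so the wall pushes back. The portion of expansion that must be recovered elastically is δ_free − gap = 5.08 − 2.1 = 2.98 mm.
So σ = E(δ_free − g)/L = 70×10³ × 2.98/2025 = 103 MPa.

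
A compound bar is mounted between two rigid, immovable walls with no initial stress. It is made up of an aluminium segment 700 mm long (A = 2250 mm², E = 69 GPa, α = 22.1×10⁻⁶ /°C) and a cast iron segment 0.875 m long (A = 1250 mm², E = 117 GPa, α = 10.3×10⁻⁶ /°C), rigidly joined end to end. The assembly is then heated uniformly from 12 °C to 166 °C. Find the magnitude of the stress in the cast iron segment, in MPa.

σ ≈ 287 MPa (compressive)

Free thermal expansion of the whole bar: Σ αᵢΔT Lᵢ = 22.1×10⁻⁶×154×700 + 10.3×10⁻⁶×154×875 = 3.77 mm.
The rigid supports impose zero overall length change; the single axial force P common to all segments must satisfy P Σ Lᵢ/(AᵢEᵢ) = δ_free.
Σ Lᵢ/(AᵢEᵢ) = 700/(2250×69×10³) + 875/(1250×117×10³) = 1.049×10⁻⁵ mm/N.
So P = 3.77 / 1.049×10⁻⁵ = 359.4 kN, compressive.
σ_{cast iron} = P / A = 359400 / 1250 = 287.5 MPa.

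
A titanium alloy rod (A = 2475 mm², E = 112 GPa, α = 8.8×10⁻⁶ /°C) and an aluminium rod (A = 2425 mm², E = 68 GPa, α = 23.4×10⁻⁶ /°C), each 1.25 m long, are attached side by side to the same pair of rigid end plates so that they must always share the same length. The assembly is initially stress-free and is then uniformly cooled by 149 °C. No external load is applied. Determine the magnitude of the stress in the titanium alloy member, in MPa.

σ ≈ 90.9 MPa (compressive)

The aluminium has the larger α, so on cooling it would change length more than the titanium alloy if both were free. The rigid plates force a common final length, so the aluminium is put into tension and the titanium alloy into compression, with equal and opposite forces P (no external load).
Compatibility of the two members (thermal + elastic change equal): (α₁ − α₂)ΔT = P·[1/(A₁E₁) + 1/(A₂E₂)].
|α₁ − α₂|·ΔT = 14.6×10⁻⁶ × 149 = 0.002175.
1/(A₁E₁) + 1/(A₂E₂) = 1/(2475×112×10³) + 1/(2425×68×10³) = 9.672×10⁻⁹ N⁻¹.
P = 0.002175 / 9.672×10⁻⁹ = 224900 N = 224.9 kN.
σ_{titanium alloy} = P/A₁ = 224900/2475 = 90.88 MPa, compressive.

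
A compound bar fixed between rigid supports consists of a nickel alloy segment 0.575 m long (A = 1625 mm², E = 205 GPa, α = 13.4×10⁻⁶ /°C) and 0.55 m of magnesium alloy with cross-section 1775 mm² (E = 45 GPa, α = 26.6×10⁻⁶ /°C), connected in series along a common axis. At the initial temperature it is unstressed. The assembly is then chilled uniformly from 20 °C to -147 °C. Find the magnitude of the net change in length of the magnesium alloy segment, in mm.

If the supports were absent, the total length change would be Σ αᵢΔT Lᵢ = 13.4×10⁻⁶×167×575 + 26.6×10⁻⁶×167×550 = 3.73 mm.
The rigid supports impose zero overall length change; the single axial force P common to all segments must satisfy P Σ Lᵢ/(AᵢEᵢ) = δ_free.
Σ Lᵢ/(AᵢEᵢ) = 575/(1625×205×10³) + 550/(1775×45×10³) = 8.612×10⁻⁶ mm/N.
P = 3.73 / 8.612×10⁻⁶ = 433100 N = 433.1 kN, tensile.
For the magnesium alloy segment, free thermal change = 26.6×10⁻⁶×167×550 = 2.443 mm and elastic change from P = 433100×550/(1775×45×10³) = 2.982 mm; these oppose, so the net change is 0.539 mm (segment lengthens).

|ΔL| ≈ 0.539 mm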